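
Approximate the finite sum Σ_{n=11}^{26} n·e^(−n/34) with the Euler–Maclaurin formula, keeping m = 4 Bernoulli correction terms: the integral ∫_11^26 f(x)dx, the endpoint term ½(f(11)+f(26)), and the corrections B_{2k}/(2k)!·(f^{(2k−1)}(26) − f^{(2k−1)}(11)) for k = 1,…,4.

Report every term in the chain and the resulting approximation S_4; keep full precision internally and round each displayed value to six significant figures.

S_4 ≈ 167.532

Integral: ∫_11^26 x·e^(−x/34) dx = 157.533.
Endpoint term: (f(11) + f(26))/2 = (7.95950 + 12.1022)/2 = 10.0309.
Running total after boundary: 167.564.
Order-1 term: 1/12 · (0.109523 − 0.489488) = -0.0316638.
After k=1: 167.532.
Order-2 term: −1/720 · (0.000900056 − 0.00167532) = 1.07676e-06.
After k=2: 167.532.
Order-3 term: 1/30240 · (1.47523e-06 − 2.53219e-06) = -3.49522e-11.
After k=3: 167.532.
Order-4 term: −1/1209600 · (1.87878e-09 − 3.12728e-09) = 1.03216e-15.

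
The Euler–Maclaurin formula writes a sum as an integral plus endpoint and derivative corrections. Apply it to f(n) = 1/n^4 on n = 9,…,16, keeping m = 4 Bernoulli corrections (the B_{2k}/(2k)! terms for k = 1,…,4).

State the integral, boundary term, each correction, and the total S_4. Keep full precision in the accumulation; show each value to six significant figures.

S_4 ≈ 0.000464998

The integral term ∫_9^16 1/x^4 dx = 0.000375867.
Boundary: ½(f(9) + f(16)) = ½(0.000152416 + 1.52588e-05) = 8.38373e-05.
So far: 0.000459704.
Order-1 term: 1/12 · (-3.81470e-06 − (-6.77404e-05)) = 5.32714e-06.
Running total after k=1: 0.000465032.
Order-2 term: −1/720 · (-4.47035e-07 − (-2.50890e-05)) = -3.42250e-08.
Running total after k=2: 0.000464997.
Order-3 term: 1/30240 · (-9.77889e-08 − (-1.73455e-05)) = 5.70361e-10.
Running total after k=3: 0.000464998.
Order-4 term: −1/1209600 · (-3.43789e-08 − (-1.92728e-05)) = -1.59048e-11.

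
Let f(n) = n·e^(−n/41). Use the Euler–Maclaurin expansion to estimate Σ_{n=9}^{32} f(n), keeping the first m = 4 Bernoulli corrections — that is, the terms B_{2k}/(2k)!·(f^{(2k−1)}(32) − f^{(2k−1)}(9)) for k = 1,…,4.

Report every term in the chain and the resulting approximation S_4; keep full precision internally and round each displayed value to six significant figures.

Integral: ∫_9^32 x·e^(−x/41) dx = 274.626.
Boundary: ½(f(9) + f(32)) = ½(7.22619 + 14.6618) = 10.9440.
Running total after boundary: 285.570.
Order-1 term: 1/12 · (0.100577 − 0.626662) = -0.0438404.
After k=1: 285.526.
Order-2 term: −1/720 · (0.000604962 − 0.00132807) = 1.00431e-06.
After k=2: 285.526.
Order-3 term: 1/30240 · (6.84172e-07 − 1.35833e-06) = -2.22934e-11.
After k=3: 285.526.
Order-4 term: −1/1209600 · (5.99918e-10 − 1.14611e-09) = 4.51545e-16.

S_4 ≈ 285.526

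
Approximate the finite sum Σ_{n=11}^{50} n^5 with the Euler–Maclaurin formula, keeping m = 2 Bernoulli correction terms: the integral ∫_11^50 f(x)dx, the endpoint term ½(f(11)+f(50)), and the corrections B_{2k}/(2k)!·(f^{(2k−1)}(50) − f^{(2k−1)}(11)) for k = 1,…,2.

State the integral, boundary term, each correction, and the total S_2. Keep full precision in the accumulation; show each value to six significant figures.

S_2 ≈ 2.76280e+09

The integral term ∫_11^50 x^5 dx = 2.60387e+09.
Boundary: ½(f(11) + f(50)) = ½(161051 + 3.12500e+08) = 1.56331e+08.
So far: 2.76020e+09.
Order-1 term: 1/12 · (3.12500e+07 − 73205.0) = 2.59807e+06.
Partial sum through k=1: 2.76280e+09.
Order-2 term: −1/720 · (150000 − 7260.00) = -198.250.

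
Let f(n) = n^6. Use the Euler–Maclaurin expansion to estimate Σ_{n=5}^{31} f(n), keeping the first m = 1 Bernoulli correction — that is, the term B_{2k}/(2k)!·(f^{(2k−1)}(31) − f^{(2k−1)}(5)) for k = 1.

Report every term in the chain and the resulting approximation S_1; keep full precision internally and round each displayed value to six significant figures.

The integral term ∫_5^31 x^6 dx = 3.93036e+09.
Endpoint term: (f(5) + f(31))/2 = (15625.0 + 8.87504e+08)/2 = 4.43760e+08.
So far: 4.37412e+09.
Correction k=1: B_{2}/2! · (f^{(1)}(31) − f^{(1)}(5)) = 1/12 · (1.71775e+08 − 18750.0) = 1.43130e+07.

S_1 ≈ 4.38843e+09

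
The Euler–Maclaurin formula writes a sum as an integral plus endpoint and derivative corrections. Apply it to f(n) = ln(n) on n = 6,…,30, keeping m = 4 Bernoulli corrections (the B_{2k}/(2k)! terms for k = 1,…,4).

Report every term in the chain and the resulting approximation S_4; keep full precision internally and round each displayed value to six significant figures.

Integral: ∫_6^30 ln(x) dx = 67.2854.
½[f(6) + f(30)] = ½[1.79176 + 3.40120] = 2.59648.
So far: 69.8818.
k=1: B_{2}/(2)! × [f^{(1)}(30) − f^{(1)}(6)] = 1/12 × (0.0333333 − 0.166667) = -0.0111111.
Running total after k=1: 69.8707.
k=2: B_{4}/(4)! × [f^{(3)}(30) − f^{(3)}(6)] = −1/720 × (7.40741e-05 − 0.00925926) = 1.27572e-05.
Running total after k=2: 69.8707.
k=3: B_{6}/(6)! × [f^{(5)}(30) − f^{(5)}(6)] = 1/30240 × (9.87654e-07 − 0.00308642) = -1.02031e-07.
Running total after k=3: 69.8707.
k=4: B_{8}/(8)! × [f^{(7)}(30) − f^{(7)}(6)] = −1/1209600 × (3.29218e-08 − 0.00257202) = 2.12631e-09.

S_4 ≈ 69.8707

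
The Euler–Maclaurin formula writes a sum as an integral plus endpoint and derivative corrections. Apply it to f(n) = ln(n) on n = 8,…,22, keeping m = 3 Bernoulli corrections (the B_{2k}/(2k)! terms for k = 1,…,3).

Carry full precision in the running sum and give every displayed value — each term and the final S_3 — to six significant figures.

∫_8^22 ln(x) dx evaluates to 37.3674.
Boundary: ½(f(8) + f(22)) = ½(2.07944 + 3.09104) = 2.58524.
So far: 39.9526.
k=1: B_{2}/(2)! × [f^{(1)}(22) − f^{(1)}(8)] = 1/12 × (0.0454545 − 0.125000) = -0.00662879.
Partial sum through k=1: 39.9460.
k=2: B_{4}/(4)! × [f^{(3)}(22) − f^{(3)}(8)] = −1/720 × (0.000187829 − 0.00390625) = 5.16447e-06.
Partial sum through k=2: 39.9460.
k=3: B_{6}/(6)! × [f^{(5)}(22) − f^{(5)}(8)] = 1/30240 × (4.65691e-06 − 0.000732422) = -2.40663e-08.

S_3 ≈ 39.9460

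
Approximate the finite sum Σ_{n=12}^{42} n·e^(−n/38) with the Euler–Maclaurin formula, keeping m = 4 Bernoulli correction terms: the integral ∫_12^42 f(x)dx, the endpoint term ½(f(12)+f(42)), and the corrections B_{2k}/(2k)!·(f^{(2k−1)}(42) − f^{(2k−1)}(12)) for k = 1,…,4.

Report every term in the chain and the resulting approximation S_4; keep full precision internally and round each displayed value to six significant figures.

The integral term ∫_12^42 x·e^(−x/38) dx = 378.888.
Boundary: ½(f(12) + f(42)) = ½(8.75056 + 13.9072) = 11.3289.
Integral + boundary = 390.217.
k=1: B_{2}/(2)! × [f^{(1)}(42) − f^{(1)}(12)] = 1/12 × (-0.0348551 − 0.498935) = -0.0444825.
Running total after k=1: 390.173.
k=2: B_{4}/(4)! × [f^{(3)}(42) − f^{(3)}(12)] = −1/720 × (0.000434482 − 0.00135551) = 1.27921e-06.
Running total after k=2: 390.173.
k=3: B_{6}/(6)! × [f^{(5)}(42) − f^{(5)}(12)] = 1/30240 × (6.18492e-07 − 1.63816e-06) = -3.37192e-11.
Running total after k=3: 390.173.
k=4: B_{8}/(8)! × [f^{(7)}(42) − f^{(7)}(12)] = −1/1209600 × (6.48266e-10 − 1.61884e-09) = 8.02390e-16.

S_4 ≈ 390.173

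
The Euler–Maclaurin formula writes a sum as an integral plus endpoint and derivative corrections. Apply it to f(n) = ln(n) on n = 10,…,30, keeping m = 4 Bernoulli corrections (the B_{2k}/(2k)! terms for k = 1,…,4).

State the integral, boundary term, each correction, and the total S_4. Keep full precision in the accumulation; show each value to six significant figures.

S_4 ≈ 61.8564

Integral: ∫_10^30 ln(x) dx = 59.0101.
Boundary: ½(f(10) + f(30)) = ½(2.30259 + 3.40120) = 2.85189.
So far: 61.8620.
Order-1 term: 1/12 · (0.0333333 − 0.100000) = -0.00555556.
Partial sum through k=1: 61.8564.
Order-2 term: −1/720 · (7.40741e-05 − 0.00200000) = 2.67490e-06.
Partial sum through k=2: 61.8564.
Order-3 term: 1/30240 · (9.87654e-07 − 0.000240000) = -7.90385e-09.
Partial sum through k=3: 61.8564.
Order-4 term: −1/1209600 · (3.29218e-08 − 7.20000e-05) = 5.94966e-11.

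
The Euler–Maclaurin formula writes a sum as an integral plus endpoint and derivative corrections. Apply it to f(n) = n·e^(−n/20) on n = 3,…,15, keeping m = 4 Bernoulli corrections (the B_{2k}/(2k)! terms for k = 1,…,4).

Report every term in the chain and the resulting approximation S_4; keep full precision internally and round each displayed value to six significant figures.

S_4 ≈ 70.0518

Integral: ∫_3^15 x·e^(−x/20) dx = 65.2691.
½[f(3) + f(15)] = ½[2.58212 + 7.08550] = 4.83381.
So far: 70.1029.
Correction k=1: B_{2}/2! · (f^{(1)}(15) − f^{(1)}(3)) = 1/12 · (0.118092 − 0.731602) = -0.0511258.
After k=1: 70.0518.
Correction k=2: B_{4}/4! · (f^{(3)}(15) − f^{(3)}(3)) = −1/720 · (0.00265706 − 0.00613254) = 4.82706e-06.
After k=2: 70.0518.
Correction k=3: B_{6}/6! · (f^{(5)}(15) − f^{(5)}(3)) = 1/30240 · (1.25472e-05 − 2.60902e-05) = -4.47850e-10.
After k=3: 70.0518.
Correction k=4: B_{8}/8! · (f^{(7)}(15) − f^{(7)}(3)) = −1/1209600 · (4.61295e-08 − 9.21227e-08) = 3.80234e-14.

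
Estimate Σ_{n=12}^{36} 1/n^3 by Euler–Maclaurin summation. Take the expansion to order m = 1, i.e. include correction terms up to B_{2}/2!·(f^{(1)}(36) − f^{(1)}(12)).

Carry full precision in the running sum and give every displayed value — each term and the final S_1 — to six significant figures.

The integral term ∫_12^36 1/x^3 dx = 0.00308642.
Endpoint term: (f(12) + f(36))/2 = (0.000578704 + 2.14335e-05)/2 = 0.000300069.
So far: 0.00338649.
Correction k=1: B_{2}/2! · (f^{(1)}(36) − f^{(1)}(12)) = 1/12 · (-1.78612e-06 − (-0.000144676)) = 1.19075e-05.

S_1 ≈ 0.00339840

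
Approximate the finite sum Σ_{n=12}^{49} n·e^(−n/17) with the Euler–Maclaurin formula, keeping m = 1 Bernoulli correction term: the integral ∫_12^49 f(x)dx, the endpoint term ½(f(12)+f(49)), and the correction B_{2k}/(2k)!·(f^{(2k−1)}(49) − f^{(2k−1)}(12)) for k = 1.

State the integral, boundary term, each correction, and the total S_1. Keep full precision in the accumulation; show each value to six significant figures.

S_1 ≈ 184.859

∫_12^49 x·e^(−x/17) dx evaluates to 180.546.
½[f(12) + f(49)] = ½[5.92407 + 2.74414] = 4.33411.
So far: 184.880.
Order-1 term: 1/12 · (-0.105417 − 0.145198) = -0.0208846.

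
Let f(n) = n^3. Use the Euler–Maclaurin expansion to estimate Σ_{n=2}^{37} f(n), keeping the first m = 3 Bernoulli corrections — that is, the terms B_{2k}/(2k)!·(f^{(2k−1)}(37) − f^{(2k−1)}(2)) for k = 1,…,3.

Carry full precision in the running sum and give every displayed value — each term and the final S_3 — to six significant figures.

∫_2^37 x^3 dx evaluates to 468536.
Boundary: ½(f(2) + f(37)) = ½(8.00000 + 50653.0) = 25330.5.
So far: 493867.
Correction k=1: B_{2}/2! · (f^{(1)}(37) − f^{(1)}(2)) = 1/12 · (4107.00 − 12.0000) = 341.250.
After k=1: 494208.
Correction k=2: B_{4}/4! · (f^{(3)}(37) − f^{(3)}(2)) = −1/720 · (6.00000 − 6.00000) = 0.00000.
After k=2: 494208.
Correction k=3: B_{6}/6! · (f^{(5)}(37) − f^{(5)}(2)) = 1/30240 · (0.00000 − 0.00000) = 0.00000.

S_3 ≈ 494208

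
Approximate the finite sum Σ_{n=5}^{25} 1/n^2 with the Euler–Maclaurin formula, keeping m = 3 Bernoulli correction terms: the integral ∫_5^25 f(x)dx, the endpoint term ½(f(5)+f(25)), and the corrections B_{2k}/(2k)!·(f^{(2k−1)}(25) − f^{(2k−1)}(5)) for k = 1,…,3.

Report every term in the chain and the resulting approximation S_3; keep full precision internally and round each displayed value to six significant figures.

The integral term ∫_5^25 1/x^2 dx = 0.160000.
Endpoint term: (f(5) + f(25))/2 = (0.0400000 + 0.00160000)/2 = 0.0208000.
Integral + boundary = 0.180800.
k=1: B_{2}/(2)! × [f^{(1)}(25) − f^{(1)}(5)] = 1/12 × (-0.000128000 − (-0.0160000)) = 0.00132267.
Running total after k=1: 0.182123.
k=2: B_{4}/(4)! × [f^{(3)}(25) − f^{(3)}(5)] = −1/720 × (-2.45760e-06 − (-0.00768000)) = -1.06633e-05.
Running total after k=2: 0.182112.
k=3: B_{6}/(6)! × [f^{(5)}(25) − f^{(5)}(5)] = 1/30240 × (-1.17965e-07 − (-0.00921600)) = 3.04758e-07.

S_3 ≈ 0.182112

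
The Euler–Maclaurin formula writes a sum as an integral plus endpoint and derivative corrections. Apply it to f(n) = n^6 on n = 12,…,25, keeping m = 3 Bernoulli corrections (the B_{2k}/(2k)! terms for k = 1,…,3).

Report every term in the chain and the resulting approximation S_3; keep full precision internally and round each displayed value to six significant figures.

The integral term ∫_12^25 x^6 dx = 8.66812e+08.
Boundary: ½(f(12) + f(25)) = ½(2.98598e+06 + 2.44141e+08) = 1.23563e+08.
Running total after boundary: 9.90375e+08.
k=1: B_{2}/(2)! × [f^{(1)}(25) − f^{(1)}(12)] = 1/12 × (5.85938e+07 − 1.49299e+06) = 4.75840e+06.
After k=1: 9.95134e+08.
k=2: B_{4}/(4)! × [f^{(3)}(25) − f^{(3)}(12)] = −1/720 × (1.87500e+06 − 207360) = -2316.17.
After k=2: 9.95131e+08.
k=3: B_{6}/(6)! × [f^{(5)}(25) − f^{(5)}(12)] = 1/30240 × (18000.0 − 8640.00) = 0.309524.

S_3 ≈ 9.95131e+08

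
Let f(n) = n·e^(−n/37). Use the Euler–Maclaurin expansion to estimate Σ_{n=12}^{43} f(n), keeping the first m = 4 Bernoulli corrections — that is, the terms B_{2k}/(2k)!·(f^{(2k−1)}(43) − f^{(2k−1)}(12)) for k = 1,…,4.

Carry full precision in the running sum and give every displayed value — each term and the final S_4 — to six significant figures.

S_4 ≈ 395.931

The integral term ∫_12^43 x·e^(−x/37) dx = 384.913.
Endpoint term: (f(12) + f(43))/2 = (8.67619 + 13.4508)/2 = 11.0635.
So far: 395.976.
k=1: B_{2}/(2)! × [f^{(1)}(43) − f^{(1)}(12)] = 1/12 × (-0.0507258 − 0.488524) = -0.0449375.
Partial sum through k=1: 395.931.
k=2: B_{4}/(4)! × [f^{(3)}(43) − f^{(3)}(12)] = −1/720 × (0.000419936 − 0.00141312) = 1.37942e-06.
Partial sum through k=2: 395.931.
k=3: B_{6}/(6)! × [f^{(5)}(43) − f^{(5)}(12)] = 1/30240 × (6.40559e-07 − 1.80379e-06) = -3.84665e-11.
Partial sum through k=3: 395.931.
k=4: B_{8}/(8)! × [f^{(7)}(43) − f^{(7)}(12)] = −1/1209600 × (7.11739e-10 − 1.88119e-09) = 9.66807e-16.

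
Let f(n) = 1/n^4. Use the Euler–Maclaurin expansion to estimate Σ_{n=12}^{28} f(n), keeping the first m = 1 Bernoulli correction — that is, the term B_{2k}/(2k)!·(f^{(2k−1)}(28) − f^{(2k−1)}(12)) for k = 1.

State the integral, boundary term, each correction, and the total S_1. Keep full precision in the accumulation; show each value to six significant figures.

S_1 ≈ 0.000203963

Integral: ∫_12^28 1/x^4 dx = 0.000177717.
½[f(12) + f(28)] = ½[4.82253e-05 + 1.62693e-06] = 2.49261e-05.
So far: 0.000202643.
Order-1 term: 1/12 · (-2.32418e-07 − (-1.60751e-05)) = 1.32022e-06.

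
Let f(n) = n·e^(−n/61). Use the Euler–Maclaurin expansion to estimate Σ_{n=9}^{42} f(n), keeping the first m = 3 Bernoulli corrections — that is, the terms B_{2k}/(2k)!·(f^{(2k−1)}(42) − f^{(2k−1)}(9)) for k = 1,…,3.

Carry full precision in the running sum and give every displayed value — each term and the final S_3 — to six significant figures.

∫_9^42 x·e^(−x/61) dx evaluates to 528.216.
Boundary: ½(f(9) + f(42)) = ½(7.76544 + 21.0973) = 14.4314.
Integral + boundary = 542.648.
Order-1 term: 1/12 · (0.156459 − 0.735525) = -0.0482555.
Running total after k=1: 542.599.
Order-2 term: −1/720 · (0.000312038 − 0.000661429) = 4.85266e-07.
Running total after k=2: 542.599.
Order-3 term: 1/30240 · (1.56417e-07 − 3.02389e-07) = -4.82712e-12.

S_3 ≈ 542.599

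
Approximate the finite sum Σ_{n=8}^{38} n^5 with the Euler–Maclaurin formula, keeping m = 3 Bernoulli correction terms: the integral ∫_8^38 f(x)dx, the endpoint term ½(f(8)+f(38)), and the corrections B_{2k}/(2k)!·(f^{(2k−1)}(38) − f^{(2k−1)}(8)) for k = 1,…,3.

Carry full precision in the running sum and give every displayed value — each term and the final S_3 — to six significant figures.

∫_8^38 x^5 dx evaluates to 5.01779e+08.
Endpoint term: (f(8) + f(38))/2 = (32768.0 + 7.92352e+07)/2 = 3.96340e+07.
Integral + boundary = 5.41413e+08.
Order-1 term: 1/12 · (1.04257e+07 − 20480.0) = 867100.
Running total after k=1: 5.42280e+08.
Order-2 term: −1/720 · (86640.0 − 3840.00) = -115.000.
Running total after k=2: 5.42280e+08.
Order-3 term: 1/30240 · (120.000 − 120.000) = 0.00000.

S_3 ≈ 5.42280e+08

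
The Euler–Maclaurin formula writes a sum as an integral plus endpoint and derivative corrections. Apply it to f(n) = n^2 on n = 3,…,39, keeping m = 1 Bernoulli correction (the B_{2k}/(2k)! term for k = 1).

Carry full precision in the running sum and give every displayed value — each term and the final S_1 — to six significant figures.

The integral term ∫_3^39 x^2 dx = 19764.0.
Endpoint term: (f(3) + f(39))/2 = (9.00000 + 1521.00)/2 = 765.000.
Integral + boundary = 20529.0.
Correction k=1: B_{2}/2! · (f^{(1)}(39) − f^{(1)}(3)) = 1/12 · (78.0000 − 6.00000) = 6.00000.

S_1 ≈ 20535.0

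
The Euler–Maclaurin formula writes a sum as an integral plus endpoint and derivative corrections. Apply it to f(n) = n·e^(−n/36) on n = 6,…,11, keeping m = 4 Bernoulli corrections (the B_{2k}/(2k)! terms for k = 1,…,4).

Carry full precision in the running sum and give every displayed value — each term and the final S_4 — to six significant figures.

∫_6^11 x·e^(−x/36) dx evaluates to 33.3603.
Endpoint term: (f(6) + f(11))/2 = (5.07889 + 8.10385)/2 = 6.59137.
Integral + boundary = 39.9517.
Order-1 term: 1/12 · (0.511607 − 0.705401) = -0.0161495.
Running total after k=1: 39.9355.
Order-2 term: −1/720 · (0.00153166 − 0.00185059) = 4.42955e-07.
Running total after k=2: 39.9355.
Order-3 term: 1/30240 · (2.05908e-06 − 2.43587e-06) = -1.24600e-11.
Running total after k=3: 39.9355.
Order-4 term: −1/1209600 · (2.26568e-09 − 2.65727e-09) = 3.23733e-16.

S_4 ≈ 39.9355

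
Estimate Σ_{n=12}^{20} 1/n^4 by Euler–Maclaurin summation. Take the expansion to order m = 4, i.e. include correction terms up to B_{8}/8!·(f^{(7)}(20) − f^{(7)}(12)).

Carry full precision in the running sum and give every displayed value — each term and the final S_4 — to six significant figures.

The integral term ∫_12^20 1/x^4 dx = 0.000151235.
Boundary: ½(f(12) + f(20)) = ½(4.82253e-05 + 6.25000e-06) = 2.72377e-05.
So far: 0.000178472.
k=1: B_{2}/(2)! × [f^{(1)}(20) − f^{(1)}(12)] = 1/12 × (-1.25000e-06 − (-1.60751e-05)) = 1.23543e-06.
After k=1: 0.000179708.
k=2: B_{4}/(4)! × [f^{(3)}(20) − f^{(3)}(12)] = −1/720 × (-9.37500e-08 − (-3.34898e-06)) = -4.52115e-09.
After k=2: 0.000179703.
k=3: B_{6}/(6)! × [f^{(5)}(20) − f^{(5)}(12)] = 1/30240 × (-1.31250e-08 − (-1.30238e-06)) = 4.26341e-11.
After k=3: 0.000179703.
k=4: B_{8}/(8)! × [f^{(7)}(20) − f^{(7)}(12)] = −1/1209600 × (-2.95313e-09 − (-8.13988e-07)) = -6.70499e-13.

S_4 ≈ 0.000179703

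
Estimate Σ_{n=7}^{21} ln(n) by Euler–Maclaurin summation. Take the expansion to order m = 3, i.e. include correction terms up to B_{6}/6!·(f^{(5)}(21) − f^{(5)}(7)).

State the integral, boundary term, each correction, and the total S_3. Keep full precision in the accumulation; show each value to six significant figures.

S_3 ≈ 38.8009

Integral: ∫_7^21 ln(x) dx = 36.3136.
Boundary: ½(f(7) + f(21)) = ½(1.94591 + 3.04452) = 2.49522.
Integral + boundary = 38.8088.
Correction k=1: B_{2}/2! · (f^{(1)}(21) − f^{(1)}(7)) = 1/12 · (0.0476190 − 0.142857) = -0.00793651.
Running total after k=1: 38.8009.
Correction k=2: B_{4}/4! · (f^{(3)}(21) − f^{(3)}(7)) = −1/720 · (0.000215959 − 0.00583090) = 7.79853e-06.
Running total after k=2: 38.8009.
Correction k=3: B_{6}/6! · (f^{(5)}(21) − f^{(5)}(7)) = 1/30240 · (5.87645e-06 − 0.00142798) = -4.70271e-08.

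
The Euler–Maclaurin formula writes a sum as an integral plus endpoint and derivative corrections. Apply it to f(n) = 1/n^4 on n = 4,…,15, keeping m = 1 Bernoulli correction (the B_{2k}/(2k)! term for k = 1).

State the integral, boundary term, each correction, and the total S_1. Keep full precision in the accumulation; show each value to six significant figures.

∫_4^15 1/x^4 dx evaluates to 0.00510957.
Boundary: ½(f(4) + f(15)) = ½(0.00390625 + 1.97531e-05) = 0.00196300.
Integral + boundary = 0.00707257.
Order-1 term: 1/12 · (-5.26749e-06 − (-0.00390625)) = 0.000325082.

S_1 ≈ 0.00739765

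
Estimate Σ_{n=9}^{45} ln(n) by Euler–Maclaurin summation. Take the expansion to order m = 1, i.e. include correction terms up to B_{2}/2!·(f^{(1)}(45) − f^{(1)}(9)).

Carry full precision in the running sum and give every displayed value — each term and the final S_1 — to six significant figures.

S_1 ≈ 118.519

Integral: ∫_9^45 ln(x) dx = 115.525.
Boundary: ½(f(9) + f(45)) = ½(2.19722 + 3.80666) = 3.00194.
Integral + boundary = 118.527.
Order-1 term: 1/12 · (0.0222222 − 0.111111) = -0.00740741.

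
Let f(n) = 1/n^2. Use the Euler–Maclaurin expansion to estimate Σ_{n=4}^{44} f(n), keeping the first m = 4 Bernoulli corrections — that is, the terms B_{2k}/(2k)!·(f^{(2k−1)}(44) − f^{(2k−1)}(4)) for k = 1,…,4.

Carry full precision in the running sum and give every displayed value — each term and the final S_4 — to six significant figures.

S_4 ≈ 0.261352

Integral: ∫_4^44 1/x^2 dx = 0.227273.
Endpoint term: (f(4) + f(44))/2 = (0.0625000 + 0.000516529)/2 = 0.0315083.
Integral + boundary = 0.258781.
Correction k=1: B_{2}/2! · (f^{(1)}(44) − f^{(1)}(4)) = 1/12 · (-2.34786e-05 − (-0.0312500)) = 0.00260221.
Running total after k=1: 0.261383.
Correction k=2: B_{4}/4! · (f^{(3)}(44) − f^{(3)}(4)) = −1/720 · (-1.45528e-07 − (-0.0234375)) = -3.25519e-05.
Running total after k=2: 0.261351.
Correction k=3: B_{6}/6! · (f^{(5)}(44) − f^{(5)}(4)) = 1/30240 · (-2.25509e-09 − (-0.0439453)) = 1.45322e-06.
Running total after k=3: 0.261352.
Correction k=4: B_{8}/8! · (f^{(7)}(44) − f^{(7)}(4)) = −1/1209600 · (-6.52299e-11 − (-0.153809)) = -1.27157e-07.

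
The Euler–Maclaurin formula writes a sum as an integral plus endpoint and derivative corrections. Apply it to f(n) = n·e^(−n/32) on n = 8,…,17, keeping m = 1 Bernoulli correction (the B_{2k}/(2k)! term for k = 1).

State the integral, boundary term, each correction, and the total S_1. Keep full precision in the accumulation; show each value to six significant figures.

S_1 ≈ 83.1717

The integral term ∫_8^17 x·e^(−x/32) dx = 75.0854.
Boundary: ½(f(8) + f(17)) = ½(6.23041 + 9.99378) = 8.11210.
So far: 83.1975.
Order-1 term: 1/12 · (0.275564 − 0.584101) = -0.0257114.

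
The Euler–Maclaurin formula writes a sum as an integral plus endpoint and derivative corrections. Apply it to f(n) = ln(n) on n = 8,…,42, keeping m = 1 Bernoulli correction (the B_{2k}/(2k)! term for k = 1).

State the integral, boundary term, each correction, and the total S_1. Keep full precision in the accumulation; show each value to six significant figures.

Integral: ∫_8^42 ln(x) dx = 106.347.
Boundary: ½(f(8) + f(42)) = ½(2.07944 + 3.73767) = 2.90856.
So far: 109.255.
Correction k=1: B_{2}/2! · (f^{(1)}(42) − f^{(1)}(8)) = 1/12 · (0.0238095 − 0.125000) = -0.00843254.

S_1 ≈ 109.247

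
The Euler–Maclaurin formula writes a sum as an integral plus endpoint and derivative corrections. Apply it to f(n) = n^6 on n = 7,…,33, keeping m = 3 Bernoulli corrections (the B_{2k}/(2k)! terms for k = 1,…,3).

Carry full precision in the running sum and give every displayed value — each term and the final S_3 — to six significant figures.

S_3 ≈ 6.75358e+09

∫_7^33 x^6 dx evaluates to 6.08823e+09.
Endpoint term: (f(7) + f(33))/2 = (117649 + 1.29147e+09)/2 = 6.45793e+08.
So far: 6.73402e+09.
Order-1 term: 1/12 · (2.34812e+08 − 100842) = 1.95593e+07.
Partial sum through k=1: 6.75358e+09.
Order-2 term: −1/720 · (4.31244e+06 − 41160.0) = -5932.33.
Partial sum through k=2: 6.75358e+09.
Order-3 term: 1/30240 · (23760.0 − 5040.00) = 0.619048.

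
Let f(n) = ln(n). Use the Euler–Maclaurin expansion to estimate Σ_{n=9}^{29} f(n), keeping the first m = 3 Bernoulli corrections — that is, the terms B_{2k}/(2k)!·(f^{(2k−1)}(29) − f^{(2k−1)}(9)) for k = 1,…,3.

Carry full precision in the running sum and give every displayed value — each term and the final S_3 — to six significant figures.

S_3 ≈ 60.6524

∫_9^29 ln(x) dx evaluates to 57.8766.
Boundary: ½(f(9) + f(29)) = ½(2.19722 + 3.36730) = 2.78226.
Integral + boundary = 60.6588.
Order-1 term: 1/12 · (0.0344828 − 0.111111) = -0.00638570.
After k=1: 60.6524.
Order-2 term: −1/720 · (8.20042e-05 − 0.00274348) = 3.69650e-06.
After k=2: 60.6524.
Order-3 term: 1/30240 · (1.17010e-06 − 0.000406442) = -1.34019e-08.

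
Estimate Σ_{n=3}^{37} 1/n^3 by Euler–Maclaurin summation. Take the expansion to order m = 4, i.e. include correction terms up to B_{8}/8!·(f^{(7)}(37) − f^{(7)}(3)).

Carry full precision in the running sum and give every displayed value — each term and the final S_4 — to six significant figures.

Integral: ∫_3^37 1/x^3 dx = 0.0551903.
Endpoint term: (f(3) + f(37))/2 = (0.0370370 + 1.97422e-05)/2 = 0.0185284.
So far: 0.0737187.
Correction k=1: B_{2}/2! · (f^{(1)}(37) − f^{(1)}(3)) = 1/12 · (-1.60072e-06 − (-0.0370370)) = 0.00308629.
After k=1: 0.0768050.
Correction k=2: B_{4}/4! · (f^{(3)}(37) − f^{(3)}(3)) = −1/720 · (-2.33852e-08 − (-0.0823045)) = -0.000114312.
After k=2: 0.0766907.
Correction k=3: B_{6}/6! · (f^{(5)}(37) − f^{(5)}(3)) = 1/30240 · (-7.17442e-10 − (-0.384088)) = 1.27013e-05.
After k=3: 0.0767034.
Correction k=4: B_{8}/8! · (f^{(7)}(37) − f^{(7)}(3)) = −1/1209600 · (-3.77325e-11 − (-3.07270)) = -2.54026e-06.

S_4 ≈ 0.0767009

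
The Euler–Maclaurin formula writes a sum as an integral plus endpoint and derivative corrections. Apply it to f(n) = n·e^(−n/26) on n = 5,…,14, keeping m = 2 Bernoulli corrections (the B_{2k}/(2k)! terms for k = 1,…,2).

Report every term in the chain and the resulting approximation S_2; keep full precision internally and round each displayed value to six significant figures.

The integral term ∫_5^14 x·e^(−x/26) dx = 58.0014.
½[f(5) + f(14)] = ½[4.12526 + 8.17104] = 6.14815.
Running total after boundary: 64.1495.
k=1: B_{2}/(2)! × [f^{(1)}(14) − f^{(1)}(5)] = 1/12 × (0.269375 − 0.666389) = -0.0330845.
Partial sum through k=1: 64.1165.
k=2: B_{4}/(4)! × [f^{(3)}(14) − f^{(3)}(5)] = −1/720 × (0.00212525 − 0.00342677) = 1.80767e-06.

S_2 ≈ 64.1165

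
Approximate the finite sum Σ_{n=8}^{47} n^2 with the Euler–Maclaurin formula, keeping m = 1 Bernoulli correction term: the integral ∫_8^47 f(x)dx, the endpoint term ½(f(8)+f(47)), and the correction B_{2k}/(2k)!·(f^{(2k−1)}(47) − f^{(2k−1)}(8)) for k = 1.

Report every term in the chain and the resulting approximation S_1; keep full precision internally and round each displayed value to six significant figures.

S_1 ≈ 35580.0

The integral term ∫_8^47 x^2 dx = 34437.0.
Endpoint term: (f(8) + f(47))/2 = (64.0000 + 2209.00)/2 = 1136.50.
Integral + boundary = 35573.5.
Correction k=1: B_{2}/2! · (f^{(1)}(47) − f^{(1)}(8)) = 1/12 · (94.0000 − 16.0000) = 6.50000.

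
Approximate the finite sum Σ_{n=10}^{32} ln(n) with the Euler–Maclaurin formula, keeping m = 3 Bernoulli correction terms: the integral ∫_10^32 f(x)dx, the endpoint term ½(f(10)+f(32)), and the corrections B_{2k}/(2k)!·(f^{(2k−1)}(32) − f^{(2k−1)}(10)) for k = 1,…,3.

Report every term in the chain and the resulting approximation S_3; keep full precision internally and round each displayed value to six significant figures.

The integral term ∫_10^32 ln(x) dx = 65.8777.
Boundary: ½(f(10) + f(32)) = ½(2.30259 + 3.46574) = 2.88416.
Running total after boundary: 68.7619.
Correction k=1: B_{2}/2! · (f^{(1)}(32) − f^{(1)}(10)) = 1/12 · (0.0312500 − 0.100000) = -0.00572917.
After k=1: 68.7561.
Correction k=2: B_{4}/4! · (f^{(3)}(32) − f^{(3)}(10)) = −1/720 · (6.10352e-05 − 0.00200000) = 2.69301e-06.
After k=2: 68.7561.
Correction k=3: B_{6}/6! · (f^{(5)}(32) − f^{(5)}(10)) = 1/30240 · (7.15256e-07 − 0.000240000) = -7.91286e-09.

S_3 ≈ 68.7561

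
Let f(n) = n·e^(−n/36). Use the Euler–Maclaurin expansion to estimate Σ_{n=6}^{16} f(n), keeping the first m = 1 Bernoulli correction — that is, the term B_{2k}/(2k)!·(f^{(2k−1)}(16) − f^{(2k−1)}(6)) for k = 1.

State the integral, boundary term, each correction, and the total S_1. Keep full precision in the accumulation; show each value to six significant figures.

S_1 ≈ 87.2305

The integral term ∫_6^16 x·e^(−x/36) dx = 79.5907.
½[f(6) + f(16)] = ½[5.07889 + 10.2589] = 7.66889.
Running total after boundary: 87.2596.
Correction k=1: B_{2}/2! · (f^{(1)}(16) − f^{(1)}(6)) = 1/12 · (0.356211 − 0.705401) = -0.0290992.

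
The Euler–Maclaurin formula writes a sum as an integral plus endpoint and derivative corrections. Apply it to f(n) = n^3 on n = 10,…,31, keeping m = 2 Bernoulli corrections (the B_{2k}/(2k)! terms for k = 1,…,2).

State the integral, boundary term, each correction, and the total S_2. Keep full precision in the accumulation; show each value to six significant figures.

S_2 ≈ 243991

∫_10^31 x^3 dx evaluates to 228380.
½[f(10) + f(31)] = ½[1000.00 + 29791.0] = 15395.5.
Running total after boundary: 243776.
Order-1 term: 1/12 · (2883.00 − 300.000) = 215.250.
After k=1: 243991.
Order-2 term: −1/720 · (6.00000 − 6.00000) = 0.00000.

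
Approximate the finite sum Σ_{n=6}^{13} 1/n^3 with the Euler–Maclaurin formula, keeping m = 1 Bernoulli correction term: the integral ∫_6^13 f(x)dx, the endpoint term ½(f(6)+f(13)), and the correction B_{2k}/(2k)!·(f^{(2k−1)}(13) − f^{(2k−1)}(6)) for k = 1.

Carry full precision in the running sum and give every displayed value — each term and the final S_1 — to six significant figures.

S_1 ≈ 0.0136569

∫_6^13 1/x^3 dx evaluates to 0.0109303.
½[f(6) + f(13)] = ½[0.00462963 + 0.000455166] = 0.00254240.
So far: 0.0134727.
Order-1 term: 1/12 · (-0.000105038 − (-0.00231481)) = 0.000184148.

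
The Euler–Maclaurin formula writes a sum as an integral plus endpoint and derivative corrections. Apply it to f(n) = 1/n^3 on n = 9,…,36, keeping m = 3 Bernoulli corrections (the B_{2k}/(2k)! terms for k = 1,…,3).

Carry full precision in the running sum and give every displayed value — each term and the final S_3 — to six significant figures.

∫_9^36 1/x^3 dx evaluates to 0.00578704.
Endpoint term: (f(9) + f(36))/2 = (0.00137174 + 2.14335e-05)/2 = 0.000696588.
Running total after boundary: 0.00648362.
Order-1 term: 1/12 · (-1.78612e-06 − (-0.000457247)) = 3.79551e-05.
Running total after k=1: 0.00652158.
Order-2 term: −1/720 · (-2.75636e-08 − (-0.000112901)) = -1.56768e-07.
Running total after k=2: 0.00652142.
Order-3 term: 1/30240 · (-8.93265e-10 − (-5.85410e-05)) = 1.93585e-09.

S_3 ≈ 0.00652143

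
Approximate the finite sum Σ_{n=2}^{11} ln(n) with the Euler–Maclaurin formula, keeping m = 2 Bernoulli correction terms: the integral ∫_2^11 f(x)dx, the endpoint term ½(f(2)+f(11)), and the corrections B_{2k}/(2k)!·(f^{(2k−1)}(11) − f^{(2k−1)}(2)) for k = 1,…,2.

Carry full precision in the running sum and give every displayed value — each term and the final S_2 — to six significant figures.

Integral: ∫_2^11 ln(x) dx = 15.9906.
Boundary: ½(f(2) + f(11)) = ½(0.693147 + 2.39790) = 1.54552.
So far: 17.5361.
Correction k=1: B_{2}/2! · (f^{(1)}(11) − f^{(1)}(2)) = 1/12 · (0.0909091 − 0.500000) = -0.0340909.
Running total after k=1: 17.5020.
Correction k=2: B_{4}/4! · (f^{(3)}(11) − f^{(3)}(2)) = −1/720 · (0.00150263 − 0.250000) = 0.000345135.

S_2 ≈ 17.5023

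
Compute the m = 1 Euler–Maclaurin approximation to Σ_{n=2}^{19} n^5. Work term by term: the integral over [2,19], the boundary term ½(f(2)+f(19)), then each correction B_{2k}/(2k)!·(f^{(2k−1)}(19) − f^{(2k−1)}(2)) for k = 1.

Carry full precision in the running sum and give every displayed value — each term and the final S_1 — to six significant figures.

S_1 ≈ 9.13333e+06

The integral term ∫_2^19 x^5 dx = 7.84097e+06.
Endpoint term: (f(2) + f(19))/2 = (32.0000 + 2.47610e+06)/2 = 1.23807e+06.
So far: 9.07904e+06.
k=1: B_{2}/(2)! × [f^{(1)}(19) − f^{(1)}(2)] = 1/12 × (651605 − 80.0000) = 54293.8.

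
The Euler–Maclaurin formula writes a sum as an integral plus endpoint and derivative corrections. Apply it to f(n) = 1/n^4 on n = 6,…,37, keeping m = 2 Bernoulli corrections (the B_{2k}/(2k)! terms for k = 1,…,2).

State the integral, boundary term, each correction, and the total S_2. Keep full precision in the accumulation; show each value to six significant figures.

The integral term ∫_6^37 1/x^4 dx = 0.00153663.
Boundary: ½(f(6) + f(37)) = ½(0.000771605 + 5.33572e-07) = 0.000386069.
Integral + boundary = 0.00192270.
k=1: B_{2}/(2)! × [f^{(1)}(37) − f^{(1)}(6)] = 1/12 × (-5.76835e-08 − (-0.000514403)) = 4.28621e-05.
After k=1: 0.00196556.
k=2: B_{4}/(4)! × [f^{(3)}(37) − f^{(3)}(6)] = −1/720 × (-1.26406e-09 − (-0.000428669)) = -5.95372e-07.

S_2 ≈ 0.00196497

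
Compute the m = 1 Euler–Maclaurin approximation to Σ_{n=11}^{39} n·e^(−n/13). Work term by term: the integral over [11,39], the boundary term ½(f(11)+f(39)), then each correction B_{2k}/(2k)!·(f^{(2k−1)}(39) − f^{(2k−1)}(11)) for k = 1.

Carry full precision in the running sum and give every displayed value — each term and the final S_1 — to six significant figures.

S_1 ≈ 103.528

Integral: ∫_11^39 x·e^(−x/13) dx = 100.211.
Endpoint term: (f(11) + f(39))/2 = (4.71968 + 1.94170)/2 = 3.33069.
Running total after boundary: 103.542.
Order-1 term: 1/12 · (-0.0995741 − 0.0660095) = -0.0137986.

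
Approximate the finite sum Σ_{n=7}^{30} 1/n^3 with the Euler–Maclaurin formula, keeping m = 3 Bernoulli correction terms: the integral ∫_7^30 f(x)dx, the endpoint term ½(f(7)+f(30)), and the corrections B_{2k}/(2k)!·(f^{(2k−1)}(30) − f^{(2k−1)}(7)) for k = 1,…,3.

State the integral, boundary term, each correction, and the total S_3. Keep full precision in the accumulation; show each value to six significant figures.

S_3 ≈ 0.0112279

The integral term ∫_7^30 1/x^3 dx = 0.00964853.
½[f(7) + f(30)] = ½[0.00291545 + 3.70370e-05] = 0.00147624.
Integral + boundary = 0.0111248.
k=1: B_{2}/(2)! × [f^{(1)}(30) − f^{(1)}(7)] = 1/12 × (-3.70370e-06 − (-0.00124948)) = 0.000103815.
After k=1: 0.0112286.
k=2: B_{4}/(4)! × [f^{(3)}(30) − f^{(3)}(7)] = −1/720 × (-8.23045e-08 − (-0.000509992)) = -7.08207e-07.
After k=2: 0.0112279.
k=3: B_{6}/(6)! × [f^{(5)}(30) − f^{(5)}(7)] = 1/30240 × (-3.84088e-09 − (-0.000437136)) = 1.44554e-08.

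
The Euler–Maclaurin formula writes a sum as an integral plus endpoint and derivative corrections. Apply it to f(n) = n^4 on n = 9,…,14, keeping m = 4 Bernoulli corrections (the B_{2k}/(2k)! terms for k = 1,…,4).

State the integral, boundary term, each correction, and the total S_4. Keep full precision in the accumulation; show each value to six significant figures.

The integral term ∫_9^14 x^4 dx = 95755.0.
½[f(9) + f(14)] = ½[6561.00 + 38416.0] = 22488.5.
Integral + boundary = 118244.
Correction k=1: B_{2}/2! · (f^{(1)}(14) − f^{(1)}(9)) = 1/12 · (10976.0 − 2916.00) = 671.667.
After k=1: 118915.
Correction k=2: B_{4}/4! · (f^{(3)}(14) − f^{(3)}(9)) = −1/720 · (336.000 − 216.000) = -0.166667.
After k=2: 118915.
Correction k=3: B_{6}/6! · (f^{(5)}(14) − f^{(5)}(9)) = 1/30240 · (0.00000 − 0.00000) = 0.00000.
After k=3: 118915.
Correction k=4: B_{8}/8! · (f^{(7)}(14) − f^{(7)}(9)) = −1/1209600 · (0.00000 − 0.00000) = 0.00000.

S_4 ≈ 118915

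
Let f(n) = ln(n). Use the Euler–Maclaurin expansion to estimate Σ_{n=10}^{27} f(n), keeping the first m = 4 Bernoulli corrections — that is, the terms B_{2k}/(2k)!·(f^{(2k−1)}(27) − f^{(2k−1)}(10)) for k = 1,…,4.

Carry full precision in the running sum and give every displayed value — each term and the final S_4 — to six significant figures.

S_4 ≈ 51.7557

The integral term ∫_10^27 ln(x) dx = 48.9617.
½[f(10) + f(27)] = ½[2.30259 + 3.29584] = 2.79921.
So far: 51.7610.
k=1: B_{2}/(2)! × [f^{(1)}(27) − f^{(1)}(10)] = 1/12 × (0.0370370 − 0.100000) = -0.00524691.
After k=1: 51.7557.
k=2: B_{4}/(4)! × [f^{(3)}(27) − f^{(3)}(10)] = −1/720 × (0.000101611 − 0.00200000) = 2.63665e-06.
After k=2: 51.7557.
k=3: B_{6}/(6)! × [f^{(5)}(27) − f^{(5)}(10)] = 1/30240 × (1.67260e-06 − 0.000240000) = -7.88120e-09.
After k=3: 51.7557.
k=4: B_{8}/(8)! × [f^{(7)}(27) − f^{(7)}(10)] = −1/1209600 × (6.88313e-08 − 7.20000e-05) = 5.94669e-11.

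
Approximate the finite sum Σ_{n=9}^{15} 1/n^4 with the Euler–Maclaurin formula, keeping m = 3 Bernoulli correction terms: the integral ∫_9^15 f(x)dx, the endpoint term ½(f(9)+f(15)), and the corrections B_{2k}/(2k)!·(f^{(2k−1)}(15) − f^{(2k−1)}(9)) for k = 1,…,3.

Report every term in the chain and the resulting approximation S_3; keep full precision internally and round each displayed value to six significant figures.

Integral: ∫_9^15 1/x^4 dx = 0.000358482.
Boundary: ½(f(9) + f(15)) = ½(0.000152416 + 1.97531e-05) = 8.60844e-05.
So far: 0.000444566.
Order-1 term: 1/12 · (-5.26749e-06 − (-6.77404e-05)) = 5.20607e-06.
Partial sum through k=1: 0.000449772.
Order-2 term: −1/720 · (-7.02332e-07 − (-2.50890e-05)) = -3.38704e-08.
Partial sum through k=2: 0.000449739.
Order-3 term: 1/30240 · (-1.74803e-07 − (-1.73455e-05)) = 5.67814e-10.

S_3 ≈ 0.000449739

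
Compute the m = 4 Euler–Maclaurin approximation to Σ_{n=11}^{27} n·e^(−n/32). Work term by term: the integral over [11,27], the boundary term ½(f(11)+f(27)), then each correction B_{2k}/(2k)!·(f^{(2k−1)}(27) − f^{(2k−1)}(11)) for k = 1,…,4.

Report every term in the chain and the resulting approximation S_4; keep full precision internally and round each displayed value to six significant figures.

S_4 ≈ 173.385

∫_11^27 x·e^(−x/32) dx evaluates to 163.711.
½[f(11) + f(27)] = ½[7.80017 + 11.6126] = 9.70636.
Integral + boundary = 173.418.
Correction k=1: B_{2}/2! · (f^{(1)}(27) − f^{(1)}(11)) = 1/12 · (0.0672023 − 0.465351) = -0.0331791.
Partial sum through k=1: 173.385.
Correction k=2: B_{4}/4! · (f^{(3)}(27) − f^{(3)}(11)) = −1/720 · (0.000905656 − 0.00183942) = 1.29689e-06.
Partial sum through k=2: 173.385.
Correction k=3: B_{6}/6! · (f^{(5)}(27) − f^{(5)}(11)) = 1/30240 · (1.70477e-06 − 3.14882e-06) = -4.77529e-11.
Partial sum through k=3: 173.385.
Correction k=4: B_{8}/8! · (f^{(7)}(27) − f^{(7)}(11)) = −1/1209600 · (2.46593e-09 − 4.39583e-09) = 1.59549e-15.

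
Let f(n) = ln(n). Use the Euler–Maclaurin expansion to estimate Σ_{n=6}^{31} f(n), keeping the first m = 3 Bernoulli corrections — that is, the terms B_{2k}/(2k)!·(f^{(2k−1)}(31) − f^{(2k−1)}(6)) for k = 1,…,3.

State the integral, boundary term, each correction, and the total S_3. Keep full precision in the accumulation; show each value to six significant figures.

S_3 ≈ 73.3047

∫_6^31 ln(x) dx evaluates to 70.7030.
Boundary: ½(f(6) + f(31)) = ½(1.79176 + 3.43399) = 2.61287.
Integral + boundary = 73.3159.
Correction k=1: B_{2}/2! · (f^{(1)}(31) − f^{(1)}(6)) = 1/12 · (0.0322581 − 0.166667) = -0.0112007.
After k=1: 73.3047.
Correction k=2: B_{4}/4! · (f^{(3)}(31) − f^{(3)}(6)) = −1/720 · (6.71344e-05 − 0.00925926) = 1.27668e-05.
After k=2: 73.3047.
Correction k=3: B_{6}/6! · (f^{(5)}(31) − f^{(5)}(6)) = 1/30240 · (8.38306e-07 − 0.00308642) = -1.02036e-07.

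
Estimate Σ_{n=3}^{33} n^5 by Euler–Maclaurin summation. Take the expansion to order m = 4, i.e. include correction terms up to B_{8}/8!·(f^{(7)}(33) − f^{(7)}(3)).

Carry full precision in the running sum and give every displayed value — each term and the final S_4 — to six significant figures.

S_4 ≈ 2.35306e+08

The integral term ∫_3^33 x^5 dx = 2.15245e+08.
Boundary: ½(f(3) + f(33)) = ½(243.000 + 3.91354e+07) = 1.95678e+07.
Running total after boundary: 2.34812e+08.
k=1: B_{2}/(2)! × [f^{(1)}(33) − f^{(1)}(3)] = 1/12 × (5.92960e+06 − 405.000) = 494100.
After k=1: 2.35306e+08.
k=2: B_{4}/(4)! × [f^{(3)}(33) − f^{(3)}(3)] = −1/720 × (65340.0 − 540.000) = -90.0000.
After k=2: 2.35306e+08.
k=3: B_{6}/(6)! × [f^{(5)}(33) − f^{(5)}(3)] = 1/30240 × (120.000 − 120.000) = 0.00000.
After k=3: 2.35306e+08.
k=4: B_{8}/(8)! × [f^{(7)}(33) − f^{(7)}(3)] = −1/1209600 × (0.00000 − 0.00000) = 0.00000.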